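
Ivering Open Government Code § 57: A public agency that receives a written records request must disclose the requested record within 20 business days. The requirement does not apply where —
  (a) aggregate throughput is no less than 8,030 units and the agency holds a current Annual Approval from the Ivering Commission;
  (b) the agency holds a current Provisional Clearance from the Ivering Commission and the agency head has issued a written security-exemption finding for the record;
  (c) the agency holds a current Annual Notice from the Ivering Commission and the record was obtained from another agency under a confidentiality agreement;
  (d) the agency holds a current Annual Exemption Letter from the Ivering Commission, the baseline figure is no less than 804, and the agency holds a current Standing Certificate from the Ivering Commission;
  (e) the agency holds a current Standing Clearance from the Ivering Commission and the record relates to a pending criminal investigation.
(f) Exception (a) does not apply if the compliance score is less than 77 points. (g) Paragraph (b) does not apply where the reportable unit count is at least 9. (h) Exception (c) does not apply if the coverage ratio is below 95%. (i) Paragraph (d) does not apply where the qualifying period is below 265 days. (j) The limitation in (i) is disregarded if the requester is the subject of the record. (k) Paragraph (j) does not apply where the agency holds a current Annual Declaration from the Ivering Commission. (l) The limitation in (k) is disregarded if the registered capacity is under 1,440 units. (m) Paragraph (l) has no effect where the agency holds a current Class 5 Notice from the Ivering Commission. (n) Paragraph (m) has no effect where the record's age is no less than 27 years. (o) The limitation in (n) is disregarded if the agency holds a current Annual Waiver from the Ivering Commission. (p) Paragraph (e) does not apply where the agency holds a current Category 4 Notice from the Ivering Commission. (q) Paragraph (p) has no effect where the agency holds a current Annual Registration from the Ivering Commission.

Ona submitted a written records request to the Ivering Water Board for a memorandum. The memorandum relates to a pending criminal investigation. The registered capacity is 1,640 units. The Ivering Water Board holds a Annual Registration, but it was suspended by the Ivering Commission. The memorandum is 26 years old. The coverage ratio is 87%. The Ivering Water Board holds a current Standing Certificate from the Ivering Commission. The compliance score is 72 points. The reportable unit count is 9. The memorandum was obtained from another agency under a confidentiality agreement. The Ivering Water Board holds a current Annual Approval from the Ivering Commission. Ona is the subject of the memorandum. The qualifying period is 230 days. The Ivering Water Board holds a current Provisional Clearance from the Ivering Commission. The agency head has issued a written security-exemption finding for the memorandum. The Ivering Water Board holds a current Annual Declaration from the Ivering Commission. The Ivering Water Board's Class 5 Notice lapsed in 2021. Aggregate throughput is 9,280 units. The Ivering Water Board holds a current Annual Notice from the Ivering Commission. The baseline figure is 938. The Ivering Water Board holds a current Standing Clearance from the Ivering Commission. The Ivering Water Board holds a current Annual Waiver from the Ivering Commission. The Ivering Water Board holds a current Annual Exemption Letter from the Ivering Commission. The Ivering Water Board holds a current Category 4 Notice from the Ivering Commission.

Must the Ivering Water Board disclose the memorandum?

Yes — the Ivering Water Board must disclose the memorandum.

Exception (a)'s conditions are all satisfied: aggregate throughput is 9,280 units, meeting the 8,030 units threshold; a current Annual Approval is held. But: (f) operates against (a): the compliance score is 72 points, less than the 77 points limit. (a) is therefore removed.
Exception (b): a current Provisional Clearance is held; a written security-exemption finding has been issued — every condition holds. However, paragraph (g) must be considered: (g) operates against (b): the reportable unit count is 9, meeting the 9 threshold. Exception (b) does not apply.
Exception (c) is satisfied on its face — a current Annual Notice is held; the memorandum was obtained under a confidentiality agreement. Turning to paragraph (h): (h) operates against (c): the coverage ratio is 87%, below the 95% limit. Exception (c) does not apply.
All of (d)'s requirements are met (a current Annual Exemption Letter is held; the baseline figure is 938, meeting the 804 threshold; a current Standing Certificate is held). Turning to paragraphs (i)–(o): (i) operates against (d): the qualifying period is 230 days, below the 265 days limit. (j) would limit (i) — Ona is the subject of the memorandum — but (k) sets (j) aside: (k) is triggered — a current Annual Declaration is held. (l), which would lift (k), is not triggered — the registered capacity is 1,640 units, not under 1,440 units. Exception (d) does not apply.
All of (e)'s requirements are met (a current Standing Clearance is held; the memorandum relates to a pending investigation). But applying paragraphs (p)–(q): (p) applies — a current Category 4 Notice is held. (q) is not engaged (the Annual Registration is not current), so (p) stands. Exception (e) does not apply.
No exception is made out. the Ivering Water Board falls within the general rule.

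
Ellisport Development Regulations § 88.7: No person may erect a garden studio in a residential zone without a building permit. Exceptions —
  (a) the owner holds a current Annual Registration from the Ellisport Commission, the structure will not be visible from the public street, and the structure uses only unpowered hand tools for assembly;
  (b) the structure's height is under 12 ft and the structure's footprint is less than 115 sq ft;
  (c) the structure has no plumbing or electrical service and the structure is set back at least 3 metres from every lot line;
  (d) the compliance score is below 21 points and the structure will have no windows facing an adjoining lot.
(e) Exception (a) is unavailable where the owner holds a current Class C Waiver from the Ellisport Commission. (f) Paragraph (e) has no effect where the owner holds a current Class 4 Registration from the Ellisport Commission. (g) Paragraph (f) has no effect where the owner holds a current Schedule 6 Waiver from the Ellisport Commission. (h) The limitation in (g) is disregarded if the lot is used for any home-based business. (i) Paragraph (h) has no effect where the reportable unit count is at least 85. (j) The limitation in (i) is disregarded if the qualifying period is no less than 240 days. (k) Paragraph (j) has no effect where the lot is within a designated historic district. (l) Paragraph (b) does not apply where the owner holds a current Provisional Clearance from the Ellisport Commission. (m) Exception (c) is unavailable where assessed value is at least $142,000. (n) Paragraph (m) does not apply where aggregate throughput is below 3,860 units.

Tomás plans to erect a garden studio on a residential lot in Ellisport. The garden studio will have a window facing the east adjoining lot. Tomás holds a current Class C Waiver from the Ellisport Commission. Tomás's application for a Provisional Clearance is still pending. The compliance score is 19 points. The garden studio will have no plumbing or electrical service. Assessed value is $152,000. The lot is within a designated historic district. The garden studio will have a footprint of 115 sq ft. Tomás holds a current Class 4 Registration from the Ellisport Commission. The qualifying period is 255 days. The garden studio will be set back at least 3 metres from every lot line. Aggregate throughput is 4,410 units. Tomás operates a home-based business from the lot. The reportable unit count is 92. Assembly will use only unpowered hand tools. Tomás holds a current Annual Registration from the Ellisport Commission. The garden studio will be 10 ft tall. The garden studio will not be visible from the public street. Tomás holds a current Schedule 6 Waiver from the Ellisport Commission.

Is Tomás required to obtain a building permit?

All of (a)'s requirements are met (a current Annual Registration is held; the structure will not be visible from the street; assembly uses only hand tools). But: (e) is engaged — a current Class C Waiver is held. (f) would limit (e) — a current Class 4 Registration is held — but (g) sets (f) aside: (g) operates against (f): a current Schedule 6 Waiver is held. (h) would limit (g) — a home-based business operates on the lot — but (i) sets (h) aside: (i) is engaged — the reportable unit count is 92, meeting the 85 threshold. (j) would limit (i) — the qualifying period is 255 days, meeting the 240 days threshold — but (k) sets (j) aside: (k) operates against (j): the lot is in a historic district. (a) is therefore removed.
Exception (b) requires that the structure's footprint is less than 115 sq ft; but the structure's footprint is 115 sq ft, not less than 115 sq ft, so (b) is unavailable.
All of (c)'s requirements are met (there is no plumbing or electrical service; the setback is at least 3 m on every side). However, paragraphs (m)–(n) must be considered: (m) is engaged — assessed value is $152,000, meeting the $142,000 threshold. (n), which would lift (m), is not engaged — aggregate throughput is 4,410 units, not below 3,860 units. Exception (c) does not apply.
Exception (d) requires that the structure will have no windows facing an adjoining lot; but a window faces an adjoining lot, so (d) is unavailable.
None of the exceptions is available; § 88.7 applies in full.

Yes — Tomás must obtain a building permit.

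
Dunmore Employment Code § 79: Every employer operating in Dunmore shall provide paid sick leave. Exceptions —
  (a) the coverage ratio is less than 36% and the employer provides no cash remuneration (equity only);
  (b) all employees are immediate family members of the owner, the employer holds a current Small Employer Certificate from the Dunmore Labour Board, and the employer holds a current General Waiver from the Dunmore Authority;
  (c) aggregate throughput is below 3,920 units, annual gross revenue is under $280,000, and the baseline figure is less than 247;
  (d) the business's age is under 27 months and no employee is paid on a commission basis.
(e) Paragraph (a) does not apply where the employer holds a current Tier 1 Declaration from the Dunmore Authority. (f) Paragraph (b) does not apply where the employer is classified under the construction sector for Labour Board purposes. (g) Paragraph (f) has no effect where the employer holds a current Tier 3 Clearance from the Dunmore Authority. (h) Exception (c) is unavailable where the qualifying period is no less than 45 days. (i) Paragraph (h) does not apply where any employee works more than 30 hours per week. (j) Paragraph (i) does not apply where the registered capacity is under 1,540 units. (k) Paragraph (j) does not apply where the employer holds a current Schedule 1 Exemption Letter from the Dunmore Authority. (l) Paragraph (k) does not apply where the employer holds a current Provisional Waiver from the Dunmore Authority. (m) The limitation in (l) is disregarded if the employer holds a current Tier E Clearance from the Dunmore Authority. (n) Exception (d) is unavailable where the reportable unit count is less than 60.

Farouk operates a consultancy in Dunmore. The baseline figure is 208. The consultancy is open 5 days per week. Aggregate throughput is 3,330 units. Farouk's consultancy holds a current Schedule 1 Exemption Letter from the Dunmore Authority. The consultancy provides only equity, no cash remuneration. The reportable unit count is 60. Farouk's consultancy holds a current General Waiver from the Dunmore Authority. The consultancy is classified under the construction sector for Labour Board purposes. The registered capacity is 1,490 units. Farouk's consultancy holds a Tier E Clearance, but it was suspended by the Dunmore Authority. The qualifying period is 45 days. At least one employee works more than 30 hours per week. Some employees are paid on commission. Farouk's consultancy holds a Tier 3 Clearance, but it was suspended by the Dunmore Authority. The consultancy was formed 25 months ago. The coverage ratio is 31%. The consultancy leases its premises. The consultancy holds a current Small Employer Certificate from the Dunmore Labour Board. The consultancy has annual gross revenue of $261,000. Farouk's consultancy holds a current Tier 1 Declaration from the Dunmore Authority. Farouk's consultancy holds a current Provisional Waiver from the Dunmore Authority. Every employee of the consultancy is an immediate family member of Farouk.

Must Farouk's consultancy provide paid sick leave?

All of (a)'s requirements are met (the coverage ratio is 31%, less than the 36% limit; remuneration is equity-only). However, paragraph (e) must be considered: (e) operates against (a): a current Tier 1 Declaration is held. Exception (a) does not apply.
All of (b)'s requirements are met (every employee is an immediate family member; a current Small Employer Certificate is held; a current General Waiver is held). But: (f) applies — the consultancy is classified under the construction sector. (g), which would lift (f), is inapplicable — no current Tier 3 Clearance is held. Exception (b) does not apply.
Exception (c) is satisfied on its face — aggregate throughput is 3,330 units, below the 3,920 units limit; annual gross revenue is $261,000, under the $280,000 limit; the baseline figure is 208, less than the 247 limit. But: (h) operates against (c): the qualifying period is 45 days, meeting the 45 days threshold. (i) applies (at least one employee exceeds 30 hours/week), but yields to (j): (j) is engaged — the registered capacity is 1,490 units, under the 1,540 units limit. (k) would limit (j) — a current Schedule 1 Exemption Letter is held — but (l) sets (k) aside: (l) is triggered — a current Provisional Waiver is held. (m) is not triggered (no current Tier E Clearance is held), so (l) stands. Exception (c) does not apply.
Exception (d) fails — some employees are paid on commission.
No exception is made out. Farouk's consultancy falls within the general rule.

Yes — Farouk's consultancy must provide paid sick leave.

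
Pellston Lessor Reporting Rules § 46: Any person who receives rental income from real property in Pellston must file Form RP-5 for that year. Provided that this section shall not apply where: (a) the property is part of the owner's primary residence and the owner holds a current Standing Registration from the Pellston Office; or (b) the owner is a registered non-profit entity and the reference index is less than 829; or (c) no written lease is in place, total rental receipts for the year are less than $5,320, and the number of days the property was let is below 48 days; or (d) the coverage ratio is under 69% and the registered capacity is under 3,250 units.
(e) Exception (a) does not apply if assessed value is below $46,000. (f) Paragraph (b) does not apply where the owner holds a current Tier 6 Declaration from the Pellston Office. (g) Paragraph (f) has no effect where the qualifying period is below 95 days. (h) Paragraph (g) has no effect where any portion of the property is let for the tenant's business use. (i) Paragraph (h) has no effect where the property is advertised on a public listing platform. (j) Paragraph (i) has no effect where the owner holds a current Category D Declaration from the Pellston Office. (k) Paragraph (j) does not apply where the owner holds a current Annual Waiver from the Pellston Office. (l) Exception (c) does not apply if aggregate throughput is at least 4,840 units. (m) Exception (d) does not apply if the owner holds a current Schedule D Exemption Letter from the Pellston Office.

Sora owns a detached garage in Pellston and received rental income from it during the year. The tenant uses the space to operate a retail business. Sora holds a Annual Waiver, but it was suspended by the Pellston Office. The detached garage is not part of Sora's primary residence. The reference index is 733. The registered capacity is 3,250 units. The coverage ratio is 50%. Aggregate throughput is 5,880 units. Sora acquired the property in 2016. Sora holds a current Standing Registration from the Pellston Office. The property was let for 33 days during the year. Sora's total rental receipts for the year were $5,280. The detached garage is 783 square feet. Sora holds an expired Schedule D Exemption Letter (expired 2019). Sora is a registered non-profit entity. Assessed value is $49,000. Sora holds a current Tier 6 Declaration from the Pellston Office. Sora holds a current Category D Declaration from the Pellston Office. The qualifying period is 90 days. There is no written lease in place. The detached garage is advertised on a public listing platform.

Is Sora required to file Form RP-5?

Yes — Sora must file Form RP-5.

Exception (a) fails — the detached garage is not part of the primary residence.
Exception (b) is satisfied on its face — Sora is a registered non-profit; the reference index is 733, less than the 829 limit. But: (f) is engaged — a current Tier 6 Declaration is held. (g) would limit (f) — the qualifying period is 90 days, below the 95 days limit — but (h) sets (g) aside: (h) is triggered — the space is let for business use. (i) would limit (h) — the property is publicly advertised — but (j) sets (i) aside: (j) operates against (i): a current Category D Declaration is held. (k) is not triggered (no current Annual Waiver is held), so (j) stands. So (b) is unavailable.
Exception (c): there is no written lease; total rental receipts for the year are $5,280, less than the $5,320 limit; the number of days the property was let is 33 days, below the 48 days limit — every condition holds. But applying paragraph (l): (l) is triggered — aggregate throughput is 5,880 units, meeting the 4,840 units threshold. So (c) is unavailable.
Exception (d) requires that the registered capacity is under 3,250 units; but the registered capacity is 3,250 units, not under 3,250 units, so (d) is unavailable.
None of the exceptions is available; § 46 applies in full.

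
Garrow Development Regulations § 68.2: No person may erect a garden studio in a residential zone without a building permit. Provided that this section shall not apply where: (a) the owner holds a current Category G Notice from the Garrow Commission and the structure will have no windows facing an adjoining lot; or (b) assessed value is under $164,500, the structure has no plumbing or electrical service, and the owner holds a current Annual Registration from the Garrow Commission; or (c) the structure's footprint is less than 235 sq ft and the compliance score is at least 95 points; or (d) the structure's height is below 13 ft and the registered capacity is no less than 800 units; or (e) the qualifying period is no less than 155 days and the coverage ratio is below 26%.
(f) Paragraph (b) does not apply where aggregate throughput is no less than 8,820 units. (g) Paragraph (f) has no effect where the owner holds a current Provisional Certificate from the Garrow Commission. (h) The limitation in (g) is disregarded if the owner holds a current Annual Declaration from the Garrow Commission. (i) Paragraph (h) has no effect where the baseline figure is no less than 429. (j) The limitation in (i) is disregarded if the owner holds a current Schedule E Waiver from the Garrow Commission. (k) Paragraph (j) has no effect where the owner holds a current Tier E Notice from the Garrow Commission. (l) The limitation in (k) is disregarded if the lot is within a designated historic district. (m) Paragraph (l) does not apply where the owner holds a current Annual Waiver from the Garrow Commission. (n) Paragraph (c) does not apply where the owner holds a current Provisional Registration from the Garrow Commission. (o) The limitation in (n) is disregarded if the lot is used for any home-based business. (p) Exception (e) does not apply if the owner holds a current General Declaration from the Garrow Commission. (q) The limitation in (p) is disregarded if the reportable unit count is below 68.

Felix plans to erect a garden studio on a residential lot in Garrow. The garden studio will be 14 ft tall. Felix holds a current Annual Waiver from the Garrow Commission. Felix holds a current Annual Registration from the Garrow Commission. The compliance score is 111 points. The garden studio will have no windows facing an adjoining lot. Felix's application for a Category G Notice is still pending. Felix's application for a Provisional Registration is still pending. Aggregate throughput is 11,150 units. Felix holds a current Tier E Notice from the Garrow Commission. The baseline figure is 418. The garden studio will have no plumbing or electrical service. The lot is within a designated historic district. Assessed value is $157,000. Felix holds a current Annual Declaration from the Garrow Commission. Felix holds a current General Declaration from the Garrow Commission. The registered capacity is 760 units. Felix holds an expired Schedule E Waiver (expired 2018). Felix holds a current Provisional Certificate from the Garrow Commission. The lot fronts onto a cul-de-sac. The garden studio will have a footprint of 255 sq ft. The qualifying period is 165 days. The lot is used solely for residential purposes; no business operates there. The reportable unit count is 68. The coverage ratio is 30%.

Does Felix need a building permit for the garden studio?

Exception (a) does not apply: no current Category G Notice is held.
Exception (b) is satisfied on its face — assessed value is $157,000, under the $164,500 limit; there is no plumbing or electrical service; a current Annual Registration is held. However, paragraphs (f)–(m) must be considered: (f) operates against (b): aggregate throughput is 11,150 units, meeting the 8,820 units threshold. (g) would limit (f) — a current Provisional Certificate is held — but (h) sets (g) aside: (h) operates against (g): a current Annual Declaration is held. (i) is not triggered (the baseline figure is 418, short of 429), so (h) stands. (b) is therefore removed.
Exception (c) fails — the structure's footprint is 255 sq ft, not less than 235 sq ft.
Exception (d) fails — the structure's height is 14 ft, not below 13 ft.
Exception (e) does not apply: the coverage ratio is 30%, not below 26%.
None of the exceptions is available; § 68.2 applies in full.

Yes — Felix must obtain a building permit.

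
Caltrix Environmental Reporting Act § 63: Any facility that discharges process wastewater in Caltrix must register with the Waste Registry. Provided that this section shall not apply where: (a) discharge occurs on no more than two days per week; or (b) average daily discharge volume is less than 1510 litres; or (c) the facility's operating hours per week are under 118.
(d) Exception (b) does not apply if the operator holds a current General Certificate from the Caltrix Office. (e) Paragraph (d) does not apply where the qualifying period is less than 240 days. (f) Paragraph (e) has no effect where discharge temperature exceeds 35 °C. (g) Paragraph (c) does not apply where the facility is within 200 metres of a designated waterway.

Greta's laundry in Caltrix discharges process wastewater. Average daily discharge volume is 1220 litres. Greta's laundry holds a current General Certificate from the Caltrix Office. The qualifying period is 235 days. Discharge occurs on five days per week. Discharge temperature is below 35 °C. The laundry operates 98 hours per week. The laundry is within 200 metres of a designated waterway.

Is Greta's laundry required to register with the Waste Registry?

Exception (a) fails — discharge occurs on five days per week.
All of (b)'s requirements are met (average daily discharge volume is 1220 litres, less than the 1510 litres limit). Under paragraphs (d)–(f): (d) is triggered (a current General Certificate is held), but yields to (e): (e) operates — the qualifying period is 235 days, less than the 240 days limit. (f), which would lift (e), is not engaged — discharge temperature is below 35 °C. (b) remains available.
Exception (c) is satisfied on its face — the facility's operating hours per week are 98, under the 118 limit. But: (g) operates against (c): the laundry is within 200 m of a designated waterway. (c) is therefore removed.

No — exception (b) applies; Greta's laundry is not required to register with the Waste Registry.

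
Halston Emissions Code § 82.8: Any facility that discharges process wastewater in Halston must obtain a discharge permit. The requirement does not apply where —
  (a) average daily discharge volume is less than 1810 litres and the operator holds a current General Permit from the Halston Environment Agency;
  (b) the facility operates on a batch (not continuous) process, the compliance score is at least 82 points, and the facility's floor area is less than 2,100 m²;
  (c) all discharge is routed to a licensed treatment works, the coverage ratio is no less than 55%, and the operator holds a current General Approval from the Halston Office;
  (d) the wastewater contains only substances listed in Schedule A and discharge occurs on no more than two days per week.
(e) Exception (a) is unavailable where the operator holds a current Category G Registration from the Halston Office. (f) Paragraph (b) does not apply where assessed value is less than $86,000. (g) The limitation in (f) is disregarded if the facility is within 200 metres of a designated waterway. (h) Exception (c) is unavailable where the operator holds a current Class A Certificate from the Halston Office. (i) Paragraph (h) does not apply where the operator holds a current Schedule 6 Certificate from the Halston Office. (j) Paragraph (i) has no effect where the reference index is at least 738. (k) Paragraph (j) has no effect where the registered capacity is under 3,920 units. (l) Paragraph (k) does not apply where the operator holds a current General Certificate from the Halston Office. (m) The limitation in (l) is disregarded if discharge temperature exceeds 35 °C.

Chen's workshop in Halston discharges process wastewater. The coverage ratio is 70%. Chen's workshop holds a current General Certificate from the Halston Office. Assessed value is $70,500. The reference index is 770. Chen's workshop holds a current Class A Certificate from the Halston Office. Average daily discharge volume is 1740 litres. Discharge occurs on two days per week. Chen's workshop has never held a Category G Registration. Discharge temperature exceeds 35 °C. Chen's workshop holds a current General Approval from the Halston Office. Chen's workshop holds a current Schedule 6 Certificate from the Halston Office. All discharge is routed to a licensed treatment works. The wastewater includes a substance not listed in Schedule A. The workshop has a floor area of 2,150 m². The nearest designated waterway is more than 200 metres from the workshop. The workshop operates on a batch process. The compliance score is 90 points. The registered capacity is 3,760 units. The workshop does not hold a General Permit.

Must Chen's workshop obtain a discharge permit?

No — exception (c) applies; Chen's workshop is not required to obtain a discharge permit.

Exception (a) requires that the operator holds a current General Permit from the Halston Environment Agency; but no General Permit is held, so (a) is unavailable.
Exception (b) does not apply: the facility's floor area is 2,150 m², not less than 2,100 m².
Exception (c): discharge is routed to a licensed treatment works; the coverage ratio is 70%, meeting the 55% threshold; a current General Approval is held — every condition holds. Under paragraphs (h)–(m): (h) applies (a current Class A Certificate is held), but is displaced by (i): (i) is triggered — a current Schedule 6 Certificate is held. (j) operates (the reference index is 770, meeting the 738 threshold), but is displaced by (k): (k) is triggered — the registered capacity is 3,760 units, under the 3,920 units limit. (l) is engaged (a current General Certificate is held), but is displaced by (m): (m) applies — discharge temperature exceeds 35 °C. (c) remains available.
Exception (d) fails — the wastewater includes a non-Schedule-A substance.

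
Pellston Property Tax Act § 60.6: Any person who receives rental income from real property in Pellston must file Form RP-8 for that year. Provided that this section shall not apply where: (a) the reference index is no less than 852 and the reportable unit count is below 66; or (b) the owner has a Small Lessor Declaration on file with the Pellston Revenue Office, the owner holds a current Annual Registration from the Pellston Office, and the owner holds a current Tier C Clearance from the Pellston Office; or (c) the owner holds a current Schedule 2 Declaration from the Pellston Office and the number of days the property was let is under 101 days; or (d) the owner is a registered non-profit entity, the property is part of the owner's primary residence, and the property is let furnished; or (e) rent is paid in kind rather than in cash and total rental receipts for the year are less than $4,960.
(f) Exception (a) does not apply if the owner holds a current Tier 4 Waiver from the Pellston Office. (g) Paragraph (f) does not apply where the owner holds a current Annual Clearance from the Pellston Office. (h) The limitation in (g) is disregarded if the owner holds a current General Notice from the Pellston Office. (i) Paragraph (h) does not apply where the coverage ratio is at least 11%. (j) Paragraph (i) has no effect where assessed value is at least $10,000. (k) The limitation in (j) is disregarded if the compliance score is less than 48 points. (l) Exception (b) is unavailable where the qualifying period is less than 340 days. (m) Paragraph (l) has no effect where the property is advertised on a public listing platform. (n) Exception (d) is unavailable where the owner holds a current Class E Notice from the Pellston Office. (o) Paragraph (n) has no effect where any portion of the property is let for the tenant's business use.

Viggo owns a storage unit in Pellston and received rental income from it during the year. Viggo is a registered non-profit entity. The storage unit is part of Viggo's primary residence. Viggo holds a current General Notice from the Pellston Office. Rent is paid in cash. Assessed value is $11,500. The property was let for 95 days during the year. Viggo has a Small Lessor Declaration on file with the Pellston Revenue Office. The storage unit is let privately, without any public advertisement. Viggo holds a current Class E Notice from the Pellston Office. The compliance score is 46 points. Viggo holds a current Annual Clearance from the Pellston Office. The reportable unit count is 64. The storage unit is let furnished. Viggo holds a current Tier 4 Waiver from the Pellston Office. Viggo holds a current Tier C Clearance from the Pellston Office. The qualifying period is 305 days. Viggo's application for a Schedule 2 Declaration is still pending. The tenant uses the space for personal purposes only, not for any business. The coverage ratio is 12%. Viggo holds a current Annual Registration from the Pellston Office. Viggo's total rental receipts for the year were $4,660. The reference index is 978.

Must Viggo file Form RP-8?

No — exception (a) applies; Viggo is not required to file Form RP-8.

Exception (a): the reference index is 978, meeting the 852 threshold; the reportable unit count is 64, below the 66 limit — every condition holds. As to paragraphs (f)–(k): (f) applies (a current Tier 4 Waiver is held), but is set aside by (g): (g) operates against (f): a current Annual Clearance is held. (h) applies (a current General Notice is held), but is itself disapplied by (i): (i) operates — the coverage ratio is 12%, meeting the 11% threshold. (j) would limit (i) — assessed value is $11,500, meeting the $10,000 threshold — but (k) sets (j) aside: (k) operates against (j): the compliance score is 46 points, less than the 48 points limit. So (a) applies.
Exception (b)'s conditions are all satisfied: a Small Lessor Declaration is on file; a current Annual Registration is held; a current Tier C Clearance is held. Turning to paragraphs (l)–(m): (l) operates against (b): the qualifying period is 305 days, less than the 340 days limit. (m), which would lift (l), does not operate here — the property is let privately without advertisement. Exception (b) does not apply.
Exception (c) requires that the owner holds a current Schedule 2 Declaration from the Pellston Office; but there is no Schedule 2 Declaration in force, so (c) is unavailable.
Exception (d) is satisfied on its face — Viggo is a registered non-profit; the storage unit is part of the primary residence; the property is let furnished. But: (n) applies — a current Class E Notice is held. (o) is not engaged (the space is used for personal purposes only), so (n) stands. Exception (d) does not apply.
Exception (e) requires that rent is paid in kind rather than in cash; but rent is paid in cash, so (e) is unavailable.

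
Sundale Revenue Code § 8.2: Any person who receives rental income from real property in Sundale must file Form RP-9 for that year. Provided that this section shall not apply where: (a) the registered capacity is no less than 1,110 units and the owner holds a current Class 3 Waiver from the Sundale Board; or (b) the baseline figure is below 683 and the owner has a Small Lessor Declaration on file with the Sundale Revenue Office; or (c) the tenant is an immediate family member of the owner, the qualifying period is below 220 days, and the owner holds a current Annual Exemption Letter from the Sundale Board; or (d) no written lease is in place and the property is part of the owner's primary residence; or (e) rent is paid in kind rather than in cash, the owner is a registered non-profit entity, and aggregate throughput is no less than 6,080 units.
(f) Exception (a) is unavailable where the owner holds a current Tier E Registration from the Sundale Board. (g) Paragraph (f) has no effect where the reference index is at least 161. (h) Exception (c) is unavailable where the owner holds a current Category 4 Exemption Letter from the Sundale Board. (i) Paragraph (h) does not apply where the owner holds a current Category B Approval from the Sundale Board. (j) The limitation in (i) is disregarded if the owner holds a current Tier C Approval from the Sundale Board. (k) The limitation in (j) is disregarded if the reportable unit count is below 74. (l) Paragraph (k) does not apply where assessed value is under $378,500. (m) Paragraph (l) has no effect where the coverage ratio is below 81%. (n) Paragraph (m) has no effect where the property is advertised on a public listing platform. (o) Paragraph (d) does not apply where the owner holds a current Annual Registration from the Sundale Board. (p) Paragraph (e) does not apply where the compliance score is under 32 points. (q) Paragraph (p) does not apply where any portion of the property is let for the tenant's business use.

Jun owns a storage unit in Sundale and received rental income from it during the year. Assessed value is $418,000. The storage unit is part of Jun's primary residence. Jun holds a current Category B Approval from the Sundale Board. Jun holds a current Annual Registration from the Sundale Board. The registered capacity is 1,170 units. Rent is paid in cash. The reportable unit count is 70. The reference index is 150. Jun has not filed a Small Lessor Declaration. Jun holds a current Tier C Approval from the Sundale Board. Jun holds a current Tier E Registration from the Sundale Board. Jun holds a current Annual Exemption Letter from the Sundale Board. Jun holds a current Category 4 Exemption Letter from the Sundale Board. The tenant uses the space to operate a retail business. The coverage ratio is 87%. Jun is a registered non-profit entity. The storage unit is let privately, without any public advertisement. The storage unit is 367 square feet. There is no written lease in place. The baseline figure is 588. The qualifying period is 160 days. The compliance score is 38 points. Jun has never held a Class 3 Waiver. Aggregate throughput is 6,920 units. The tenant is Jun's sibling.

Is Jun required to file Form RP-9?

Exception (a) fails — there is no Class 3 Waiver in force.
Exception (b) does not apply: no Small Lessor Declaration is on file.
Exception (c)'s conditions are all satisfied: the tenant is an immediate family member; the qualifying period is 160 days, below the 220 days limit; a current Annual Exemption Letter is held. Considering the limiting provisions: (h) is engaged (a current Category 4 Exemption Letter is held), but is overridden by (i): (i) operates — a current Category B Approval is held. (j) would limit (i) — a current Tier C Approval is held — but (k) sets (j) aside: (k) operates against (j): the reportable unit count is 70, below the 74 limit. (l) is inapplicable (assessed value is $418,000, not under $378,500), so (k) stands. (c) remains available.
All of (d)'s requirements are met (there is no written lease; the storage unit is part of the primary residence). But applying paragraph (o): (o) applies — a current Annual Registration is held. Exception (d) does not apply.
Exception (e) does not apply: rent is paid in cash.

No — exception (c) applies; Jun is not required to file Form RP-9.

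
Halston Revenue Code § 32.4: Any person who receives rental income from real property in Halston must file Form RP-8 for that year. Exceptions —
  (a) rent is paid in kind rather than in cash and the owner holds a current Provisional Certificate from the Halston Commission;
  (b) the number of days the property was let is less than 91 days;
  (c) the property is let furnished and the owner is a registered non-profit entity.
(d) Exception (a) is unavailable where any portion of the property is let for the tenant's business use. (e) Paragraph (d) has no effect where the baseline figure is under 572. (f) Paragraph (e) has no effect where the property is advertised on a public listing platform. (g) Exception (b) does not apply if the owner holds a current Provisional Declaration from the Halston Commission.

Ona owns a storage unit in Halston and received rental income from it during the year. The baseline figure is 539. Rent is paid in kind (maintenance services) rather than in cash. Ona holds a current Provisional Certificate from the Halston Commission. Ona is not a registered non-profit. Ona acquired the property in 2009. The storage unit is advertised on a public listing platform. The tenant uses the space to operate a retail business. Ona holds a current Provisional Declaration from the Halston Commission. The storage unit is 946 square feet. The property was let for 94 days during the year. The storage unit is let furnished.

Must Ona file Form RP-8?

Yes — Ona must file Form RP-8.

All of (a)'s requirements are met (rent is paid in kind; a current Provisional Certificate is held). But: (d) operates — the space is let for business use. (e) would limit (d) — the baseline figure is 539, under the 572 limit — but (f) sets (e) aside: (f) is triggered — the property is publicly advertised. Exception (a) does not apply.
Exception (b) fails — the number of days the property was let is 94 days, not less than 91 days.
Exception (c) does not apply: Ona is not a registered non-profit.
Every exception is unavailable, so the rule governs.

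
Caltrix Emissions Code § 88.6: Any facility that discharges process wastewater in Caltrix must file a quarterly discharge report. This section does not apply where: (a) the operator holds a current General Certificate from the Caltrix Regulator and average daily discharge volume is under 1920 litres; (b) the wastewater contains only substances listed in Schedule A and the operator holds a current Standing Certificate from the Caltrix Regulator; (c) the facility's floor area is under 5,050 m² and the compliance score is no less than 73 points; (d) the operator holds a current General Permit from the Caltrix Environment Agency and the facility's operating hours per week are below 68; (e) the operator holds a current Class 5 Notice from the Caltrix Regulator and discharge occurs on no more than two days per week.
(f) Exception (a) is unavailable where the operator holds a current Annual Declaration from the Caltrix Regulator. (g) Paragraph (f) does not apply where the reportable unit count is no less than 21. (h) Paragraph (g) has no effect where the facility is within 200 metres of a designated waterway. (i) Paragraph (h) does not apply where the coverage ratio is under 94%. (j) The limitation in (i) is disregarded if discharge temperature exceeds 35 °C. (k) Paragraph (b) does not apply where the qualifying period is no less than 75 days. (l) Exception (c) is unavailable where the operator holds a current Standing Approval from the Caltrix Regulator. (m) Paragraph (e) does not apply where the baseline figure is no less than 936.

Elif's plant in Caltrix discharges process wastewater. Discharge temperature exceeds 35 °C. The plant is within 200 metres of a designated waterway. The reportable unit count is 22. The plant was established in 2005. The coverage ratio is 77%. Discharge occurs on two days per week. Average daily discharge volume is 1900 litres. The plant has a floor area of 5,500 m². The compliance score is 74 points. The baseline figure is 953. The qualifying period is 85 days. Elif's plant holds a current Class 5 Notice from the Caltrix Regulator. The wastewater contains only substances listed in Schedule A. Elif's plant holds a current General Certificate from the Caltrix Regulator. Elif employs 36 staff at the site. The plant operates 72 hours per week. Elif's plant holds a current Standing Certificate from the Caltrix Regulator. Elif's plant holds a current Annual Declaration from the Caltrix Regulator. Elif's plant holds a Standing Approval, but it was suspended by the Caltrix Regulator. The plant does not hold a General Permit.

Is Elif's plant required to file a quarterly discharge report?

Yes — Elif's plant must file a quarterly discharge report.

Exception (a): a current General Certificate is held; average daily discharge volume is 1900 litres, under the 1920 litres limit — every condition holds. But applying paragraphs (f)–(j): (f) is engaged — a current Annual Declaration is held. (g) is triggered (the reportable unit count is 22, meeting the 21 threshold), but yields to (h): (h) is triggered — the plant is within 200 m of a designated waterway. (i) would limit (h) — the coverage ratio is 77%, under the 94% limit — but (j) sets (i) aside: (j) operates against (i): discharge temperature exceeds 35 °C. So (a) is unavailable.
Exception (b) is satisfied on its face — the wastewater is Schedule-A-only; a current Standing Certificate is held. Turning to paragraph (k): (k) operates against (b): the qualifying period is 85 days, meeting the 75 days threshold. Exception (b) does not apply.
Exception (c) requires that the facility's floor area is under 5,050 m²; but the facility's floor area is 5,500 m², not under 5,050 m², so (c) is unavailable.
Exception (d) does not apply: no General Permit is held.
Exception (e)'s conditions are all satisfied: a current Class 5 Notice is held; discharge occurs on no more than two days per week. Turning to paragraph (m): (m) operates against (e): the baseline figure is 953, meeting the 936 threshold. So (e) is unavailable.
None of the exceptions is available; § 88.6 applies in full.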